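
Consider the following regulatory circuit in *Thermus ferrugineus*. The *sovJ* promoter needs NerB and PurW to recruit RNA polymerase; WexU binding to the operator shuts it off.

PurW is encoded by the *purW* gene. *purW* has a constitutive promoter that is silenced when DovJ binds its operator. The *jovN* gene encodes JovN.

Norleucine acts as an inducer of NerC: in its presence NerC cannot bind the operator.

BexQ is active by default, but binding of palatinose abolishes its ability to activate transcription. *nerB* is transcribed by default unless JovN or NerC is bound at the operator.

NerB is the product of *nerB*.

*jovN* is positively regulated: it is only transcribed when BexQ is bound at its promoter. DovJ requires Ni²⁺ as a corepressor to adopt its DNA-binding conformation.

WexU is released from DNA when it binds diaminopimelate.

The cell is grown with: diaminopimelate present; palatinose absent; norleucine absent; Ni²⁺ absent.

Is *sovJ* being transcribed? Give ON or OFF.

Palatinose is absent, so BexQ is active.
No repressor is bound and BexQ is active, so *jovN* is transcribed.
So JovN is produced and active.
Norleucine is absent, so NerC is active.
With repressor JovN bound, *nerB* is not transcribed.
So NerB is not produced.
Ni²⁺ is absent, so DovJ is inactive.
With no repressor bound, *purW* is transcribed.
So PurW is produced and active.
Diaminopimelate is present, so WexU is inactive.
Required activator NerB is absent, so *sovJ* is not transcribed.

OFF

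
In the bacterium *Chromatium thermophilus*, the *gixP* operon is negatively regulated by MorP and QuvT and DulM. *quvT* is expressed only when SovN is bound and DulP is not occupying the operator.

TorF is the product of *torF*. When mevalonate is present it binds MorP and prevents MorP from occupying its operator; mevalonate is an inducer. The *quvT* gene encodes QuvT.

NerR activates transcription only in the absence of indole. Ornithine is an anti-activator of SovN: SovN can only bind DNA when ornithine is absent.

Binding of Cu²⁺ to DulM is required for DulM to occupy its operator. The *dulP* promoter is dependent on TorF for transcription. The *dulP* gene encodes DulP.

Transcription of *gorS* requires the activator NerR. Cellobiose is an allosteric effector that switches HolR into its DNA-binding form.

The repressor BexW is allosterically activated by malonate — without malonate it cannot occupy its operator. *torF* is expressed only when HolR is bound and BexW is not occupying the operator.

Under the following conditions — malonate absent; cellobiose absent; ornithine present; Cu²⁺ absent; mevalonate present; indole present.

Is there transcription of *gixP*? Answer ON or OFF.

ON

Mevalonate is present, so MorP is inactive.
Ornithine is present, so SovN is inactive.
Cellobiose is absent, so HolR is inactive.
Malonate is absent, so BexW is inactive.
Required activator HolR is absent, so *torF* is not transcribed.
So TorF is not produced.
Required activator TorF is absent, so *dulP* is not transcribed.
So DulP is not produced.
Required activator SovN is absent, so *quvT* is not transcribed.
So QuvT is not produced.
Cu²⁺ is absent, so DulM is inactive.
With no repressor bound, *gixP* is transcribed.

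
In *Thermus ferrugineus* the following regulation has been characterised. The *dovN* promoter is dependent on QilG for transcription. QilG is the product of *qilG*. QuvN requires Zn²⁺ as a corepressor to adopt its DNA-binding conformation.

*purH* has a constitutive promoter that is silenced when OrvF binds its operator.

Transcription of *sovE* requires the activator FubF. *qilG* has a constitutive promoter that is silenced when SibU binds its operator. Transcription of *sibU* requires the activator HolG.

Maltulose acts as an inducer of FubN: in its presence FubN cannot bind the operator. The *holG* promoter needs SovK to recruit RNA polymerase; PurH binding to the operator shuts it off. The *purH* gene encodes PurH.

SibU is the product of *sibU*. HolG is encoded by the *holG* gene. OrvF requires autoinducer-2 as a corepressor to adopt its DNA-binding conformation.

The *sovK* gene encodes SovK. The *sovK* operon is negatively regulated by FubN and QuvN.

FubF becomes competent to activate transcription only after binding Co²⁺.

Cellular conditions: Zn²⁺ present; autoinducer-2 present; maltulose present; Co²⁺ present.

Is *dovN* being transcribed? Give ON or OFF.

Maltulose is present, so FubN is inactive.
Zn²⁺ is present, so QuvN is active.
With repressor QuvN bound, *sovK* is not transcribed.
So SovK is not produced.
Autoinducer-2 is present, so OrvF is active.
With repressor OrvF bound, *purH* is not transcribed.
So PurH is not produced.
Required activator SovK is absent, so *holG* is not transcribed.
So HolG is not produced.
Required activator HolG is absent, so *sibU* is not transcribed.
So SibU is not produced.
With no repressor bound, *qilG* is transcribed.
So QilG is produced and active.
No repressor is bound and QilG is active, so *dovN* is transcribed.

ON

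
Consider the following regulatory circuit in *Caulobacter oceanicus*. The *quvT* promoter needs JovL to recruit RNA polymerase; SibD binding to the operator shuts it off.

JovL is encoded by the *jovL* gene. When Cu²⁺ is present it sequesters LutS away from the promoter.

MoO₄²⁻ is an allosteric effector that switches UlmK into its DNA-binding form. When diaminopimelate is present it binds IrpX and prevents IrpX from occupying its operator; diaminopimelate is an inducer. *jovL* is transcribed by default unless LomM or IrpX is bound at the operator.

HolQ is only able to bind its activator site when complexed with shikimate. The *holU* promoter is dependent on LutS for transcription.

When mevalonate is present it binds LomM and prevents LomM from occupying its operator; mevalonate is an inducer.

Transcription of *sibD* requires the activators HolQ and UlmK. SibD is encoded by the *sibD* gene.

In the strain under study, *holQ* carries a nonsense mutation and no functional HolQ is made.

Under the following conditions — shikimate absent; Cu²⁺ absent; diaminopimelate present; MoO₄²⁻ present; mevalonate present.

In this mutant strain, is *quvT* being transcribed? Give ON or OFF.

ON

Mevalonate is present, so LomM is inactive.
Diaminopimelate is present, so IrpX is inactive.
With no repressor bound, *jovL* is transcribed.
So JovL is produced and active.
HolQ is non-functional in this strain, so it has no effect.
MoO₄²⁻ is present, so UlmK is active.
Required activator HolQ is absent, so *sibD* is not transcribed.
So SibD is not produced.
No repressor is bound and JovL is active, so *quvT* is transcribed.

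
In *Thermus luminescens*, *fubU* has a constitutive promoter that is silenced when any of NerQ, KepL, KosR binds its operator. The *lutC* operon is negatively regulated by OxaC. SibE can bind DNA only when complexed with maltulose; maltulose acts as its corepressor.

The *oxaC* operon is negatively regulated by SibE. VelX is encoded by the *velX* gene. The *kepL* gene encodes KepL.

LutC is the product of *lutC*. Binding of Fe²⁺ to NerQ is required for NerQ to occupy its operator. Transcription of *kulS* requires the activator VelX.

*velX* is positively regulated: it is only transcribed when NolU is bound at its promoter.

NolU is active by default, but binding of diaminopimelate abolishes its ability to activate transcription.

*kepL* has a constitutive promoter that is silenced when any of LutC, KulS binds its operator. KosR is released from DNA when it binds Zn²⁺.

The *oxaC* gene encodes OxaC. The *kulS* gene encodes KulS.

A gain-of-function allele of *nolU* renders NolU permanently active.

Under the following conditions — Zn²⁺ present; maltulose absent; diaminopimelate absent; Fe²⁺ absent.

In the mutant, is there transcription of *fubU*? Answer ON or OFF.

Fe²⁺ is absent, so NerQ is inactive.
Maltulose is absent, so SibE is inactive.
With no repressor bound, *oxaC* is transcribed.
So OxaC is produced and active.
With repressor OxaC bound, *lutC* is not transcribed.
So LutC is not produced.
NolU is constitutively active in this strain.
No repressor is bound and NolU is active, so *velX* is transcribed.
So VelX is produced and active.
No repressor is bound and VelX is active, so *kulS* is transcribed.
So KulS is produced and active.
With repressor KulS bound, *kepL* is not transcribed.
So KepL is not produced.
Zn²⁺ is present, so KosR is inactive.
With no repressor bound, *fubU* is transcribed.

ON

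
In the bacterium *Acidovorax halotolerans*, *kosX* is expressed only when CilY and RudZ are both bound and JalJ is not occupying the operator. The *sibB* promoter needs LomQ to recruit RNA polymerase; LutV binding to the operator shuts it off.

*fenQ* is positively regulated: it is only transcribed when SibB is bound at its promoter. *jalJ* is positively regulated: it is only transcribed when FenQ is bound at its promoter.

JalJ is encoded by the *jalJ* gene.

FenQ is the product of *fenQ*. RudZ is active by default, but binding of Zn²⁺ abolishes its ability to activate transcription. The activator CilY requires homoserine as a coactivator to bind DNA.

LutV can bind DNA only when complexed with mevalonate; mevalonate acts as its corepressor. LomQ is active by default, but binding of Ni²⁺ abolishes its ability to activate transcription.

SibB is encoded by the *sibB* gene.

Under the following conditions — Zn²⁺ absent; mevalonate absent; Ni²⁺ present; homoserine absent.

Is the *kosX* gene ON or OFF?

Homoserine is absent, so CilY is inactive.
Zn²⁺ is absent, so RudZ is active.
Mevalonate is absent, so LutV is inactive.
Ni²⁺ is present, so LomQ is inactive.
Required activator LomQ is absent, so *sibB* is not transcribed.
So SibB is not produced.
Required activator SibB is absent, so *fenQ* is not transcribed.
So FenQ is not produced.
Required activator FenQ is absent, so *jalJ* is not transcribed.
So JalJ is not produced.
Required activator CilY is absent, so *kosX* is not transcribed.

OFF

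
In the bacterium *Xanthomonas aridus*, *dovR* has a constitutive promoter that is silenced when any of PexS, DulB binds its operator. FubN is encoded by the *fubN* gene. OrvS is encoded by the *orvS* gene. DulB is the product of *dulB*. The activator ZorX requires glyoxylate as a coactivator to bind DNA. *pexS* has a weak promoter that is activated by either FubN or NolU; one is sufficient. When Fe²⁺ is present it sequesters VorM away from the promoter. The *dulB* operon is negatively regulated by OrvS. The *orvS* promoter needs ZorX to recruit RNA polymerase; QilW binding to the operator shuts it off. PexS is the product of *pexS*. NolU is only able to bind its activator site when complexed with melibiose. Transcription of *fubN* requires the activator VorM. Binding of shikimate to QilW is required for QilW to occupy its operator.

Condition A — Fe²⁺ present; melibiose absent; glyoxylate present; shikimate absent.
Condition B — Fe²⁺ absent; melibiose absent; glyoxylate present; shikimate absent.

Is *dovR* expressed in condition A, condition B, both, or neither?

A only

Condition A:
Fe²⁺ is present, so VorM is inactive.
Required activator VorM is absent, so *fubN* is not transcribed.
So FubN is not produced.
Melibiose is absent, so NolU is inactive.
No activator is available at the *pexS* promoter, so *pexS* is not transcribed.
So PexS is not produced.
Glyoxylate is present, so ZorX is active.
Shikimate is absent, so QilW is inactive.
No repressor is bound and ZorX is active, so *orvS* is transcribed.
So OrvS is produced and active.
With repressor OrvS bound, *dulB* is not transcribed.
So DulB is not produced.
With no repressor bound, *dovR* is transcribed.
→ *dovR* is ON in A.
Condition B:
Fe²⁺ is absent, so VorM is active.
No repressor is bound and VorM is active, so *fubN* is transcribed.
So FubN is produced and active.
Melibiose is absent, so NolU is inactive.
Activator FubN is present, so *pexS* is transcribed.
So PexS is produced and active.
Glyoxylate is present, so ZorX is active.
Shikimate is absent, so QilW is inactive.
No repressor is bound and ZorX is active, so *orvS* is transcribed.
So OrvS is produced and active.
With repressor OrvS bound, *dulB* is not transcribed.
So DulB is not produced.
With repressor PexS bound, *dovR* is not transcribed.
→ *dovR* is OFF in B.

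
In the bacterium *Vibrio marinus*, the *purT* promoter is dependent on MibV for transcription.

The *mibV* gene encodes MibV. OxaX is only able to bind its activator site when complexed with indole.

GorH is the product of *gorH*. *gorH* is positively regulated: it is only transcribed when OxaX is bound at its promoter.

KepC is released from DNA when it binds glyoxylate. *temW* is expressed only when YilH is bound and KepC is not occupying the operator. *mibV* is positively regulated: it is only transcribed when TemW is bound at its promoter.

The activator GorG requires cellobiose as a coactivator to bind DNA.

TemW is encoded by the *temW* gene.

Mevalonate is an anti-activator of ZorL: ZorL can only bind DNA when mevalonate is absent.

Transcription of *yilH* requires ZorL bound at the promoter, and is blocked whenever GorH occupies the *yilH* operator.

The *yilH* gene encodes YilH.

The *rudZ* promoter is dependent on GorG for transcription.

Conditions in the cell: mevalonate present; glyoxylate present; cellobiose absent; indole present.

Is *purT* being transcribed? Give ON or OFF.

Indole is present, so OxaX is active.
No repressor is bound and OxaX is active, so *gorH* is transcribed.
So GorH is produced and active.
Mevalonate is present, so ZorL is inactive.
With repressor GorH bound, *yilH* is not transcribed.
So YilH is not produced.
Glyoxylate is present, so KepC is inactive.
Required activator YilH is absent, so *temW* is not transcribed.
So TemW is not produced.
Required activator TemW is absent, so *mibV* is not transcribed.
So MibV is not produced.
Required activator MibV is absent, so *purT* is not transcribed.

OFF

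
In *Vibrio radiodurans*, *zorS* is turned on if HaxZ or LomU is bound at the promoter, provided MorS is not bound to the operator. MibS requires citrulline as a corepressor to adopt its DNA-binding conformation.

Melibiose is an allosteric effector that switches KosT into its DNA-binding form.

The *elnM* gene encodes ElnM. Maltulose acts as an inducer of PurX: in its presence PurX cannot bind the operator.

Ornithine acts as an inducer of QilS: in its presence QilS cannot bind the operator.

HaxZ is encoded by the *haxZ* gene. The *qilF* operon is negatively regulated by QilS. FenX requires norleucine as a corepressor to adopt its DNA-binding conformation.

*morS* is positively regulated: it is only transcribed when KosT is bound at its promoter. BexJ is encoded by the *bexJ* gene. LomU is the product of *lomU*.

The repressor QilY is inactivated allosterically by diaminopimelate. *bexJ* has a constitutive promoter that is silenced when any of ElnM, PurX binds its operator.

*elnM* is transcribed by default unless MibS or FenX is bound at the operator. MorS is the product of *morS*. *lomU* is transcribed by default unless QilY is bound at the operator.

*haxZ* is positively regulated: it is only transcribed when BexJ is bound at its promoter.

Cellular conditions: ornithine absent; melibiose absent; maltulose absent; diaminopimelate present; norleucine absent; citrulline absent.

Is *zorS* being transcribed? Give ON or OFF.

ON

Melibiose is absent, so KosT is inactive.
Required activator KosT is absent, so *morS* is not transcribed.
So MorS is not produced.
Citrulline is absent, so MibS is inactive.
Norleucine is absent, so FenX is inactive.
With no repressor bound, *elnM* is transcribed.
So ElnM is produced and active.
Maltulose is absent, so PurX is active.
With repressor ElnM bound, *bexJ* is not transcribed.
So BexJ is not produced.
Required activator BexJ is absent, so *haxZ* is not transcribed.
So HaxZ is not produced.
Diaminopimelate is present, so QilY is inactive.
With no repressor bound, *lomU* is transcribed.
So LomU is produced and active.
Activator LomU is present, so *zorS* is transcribed.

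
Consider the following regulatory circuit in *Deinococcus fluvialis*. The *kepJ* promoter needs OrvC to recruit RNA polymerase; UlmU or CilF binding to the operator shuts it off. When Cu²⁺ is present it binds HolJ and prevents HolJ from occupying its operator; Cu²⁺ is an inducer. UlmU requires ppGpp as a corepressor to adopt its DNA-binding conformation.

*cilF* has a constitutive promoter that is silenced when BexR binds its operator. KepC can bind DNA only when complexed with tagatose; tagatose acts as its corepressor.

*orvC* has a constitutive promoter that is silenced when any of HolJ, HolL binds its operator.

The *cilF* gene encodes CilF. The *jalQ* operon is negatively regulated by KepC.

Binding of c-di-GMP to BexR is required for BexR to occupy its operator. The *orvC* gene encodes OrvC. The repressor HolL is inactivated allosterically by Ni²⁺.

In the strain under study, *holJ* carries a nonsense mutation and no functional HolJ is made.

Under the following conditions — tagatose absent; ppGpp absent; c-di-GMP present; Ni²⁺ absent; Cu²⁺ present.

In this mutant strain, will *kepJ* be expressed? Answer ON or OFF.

ppGpp is absent, so UlmU is inactive.
HolJ is non-functional in this strain, so it has no effect.
Ni²⁺ is absent, so HolL is active.
With repressor HolL bound, *orvC* is not transcribed.
So OrvC is not produced.
c-di-GMP is present, so BexR is active.
With repressor BexR bound, *cilF* is not transcribed.
So CilF is not produced.
Required activator OrvC is absent, so *kepJ* is not transcribed.

OFF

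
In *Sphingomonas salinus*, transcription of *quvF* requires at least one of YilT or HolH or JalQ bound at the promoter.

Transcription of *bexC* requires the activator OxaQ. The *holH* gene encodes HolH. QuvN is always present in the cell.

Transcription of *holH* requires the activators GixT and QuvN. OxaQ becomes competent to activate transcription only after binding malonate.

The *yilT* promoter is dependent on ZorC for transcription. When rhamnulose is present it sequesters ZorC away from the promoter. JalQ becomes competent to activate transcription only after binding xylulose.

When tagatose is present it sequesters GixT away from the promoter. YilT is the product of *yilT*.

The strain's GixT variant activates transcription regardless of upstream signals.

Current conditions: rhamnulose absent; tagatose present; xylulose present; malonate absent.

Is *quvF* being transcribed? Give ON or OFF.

ON

Rhamnulose is absent, so ZorC is active.
No repressor is bound and ZorC is active, so *yilT* is transcribed.
So YilT is produced and active.
GixT is constitutively active in this strain.
QuvN is produced constitutively and is active.
No repressor is bound and GixT and QuvN are active, so *holH* is transcribed.
So HolH is produced and active.
Xylulose is present, so JalQ is active.
Activator YilT is present, so *quvF* is transcribed.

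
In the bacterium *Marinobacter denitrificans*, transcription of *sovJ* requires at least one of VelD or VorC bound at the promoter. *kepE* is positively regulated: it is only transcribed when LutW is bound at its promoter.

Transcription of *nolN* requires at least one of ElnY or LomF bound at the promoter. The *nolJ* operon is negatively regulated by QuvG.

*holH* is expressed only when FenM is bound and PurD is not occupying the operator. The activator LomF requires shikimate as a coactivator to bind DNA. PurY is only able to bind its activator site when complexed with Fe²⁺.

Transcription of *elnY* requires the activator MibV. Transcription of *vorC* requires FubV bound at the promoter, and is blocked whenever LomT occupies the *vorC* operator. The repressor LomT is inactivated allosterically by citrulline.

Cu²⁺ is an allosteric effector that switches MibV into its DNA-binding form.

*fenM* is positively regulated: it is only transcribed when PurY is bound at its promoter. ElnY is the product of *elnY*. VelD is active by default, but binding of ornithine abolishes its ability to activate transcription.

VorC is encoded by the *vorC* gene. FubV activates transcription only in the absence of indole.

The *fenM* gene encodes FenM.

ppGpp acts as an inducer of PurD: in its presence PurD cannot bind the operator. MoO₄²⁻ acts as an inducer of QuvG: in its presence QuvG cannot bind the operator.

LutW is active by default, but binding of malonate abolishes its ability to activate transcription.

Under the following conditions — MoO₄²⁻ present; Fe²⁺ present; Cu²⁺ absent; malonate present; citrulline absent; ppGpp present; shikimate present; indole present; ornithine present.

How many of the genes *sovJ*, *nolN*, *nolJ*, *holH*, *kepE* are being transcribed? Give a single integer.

Ornithine is present, so VelD is inactive.
Indole is present, so FubV is inactive.
Citrulline is absent, so LomT is active.
With repressor LomT bound, *vorC* is not transcribed.
So VorC is not produced.
No activator is available at the *sovJ* promoter, so *sovJ* is not transcribed.
→ *sovJ* is OFF.
Cu²⁺ is absent, so MibV is inactive.
Required activator MibV is absent, so *elnY* is not transcribed.
So ElnY is not produced.
Shikimate is present, so LomF is active.
Activator LomF is present, so *nolN* is transcribed.
→ *nolN* is ON.
MoO₄²⁻ is present, so QuvG is inactive.
With no repressor bound, *nolJ* is transcribed.
→ *nolJ* is ON.
Fe²⁺ is present, so PurY is active.
No repressor is bound and PurY is active, so *fenM* is transcribed.
So FenM is produced and active.
ppGpp is present, so PurD is inactive.
No repressor is bound and FenM is active, so *holH* is transcribed.
→ *holH* is ON.
Malonate is present, so LutW is inactive.
Required activator LutW is absent, so *kepE* is not transcribed.
→ *kepE* is OFF.
3 of the 5 genes are transcribed.

3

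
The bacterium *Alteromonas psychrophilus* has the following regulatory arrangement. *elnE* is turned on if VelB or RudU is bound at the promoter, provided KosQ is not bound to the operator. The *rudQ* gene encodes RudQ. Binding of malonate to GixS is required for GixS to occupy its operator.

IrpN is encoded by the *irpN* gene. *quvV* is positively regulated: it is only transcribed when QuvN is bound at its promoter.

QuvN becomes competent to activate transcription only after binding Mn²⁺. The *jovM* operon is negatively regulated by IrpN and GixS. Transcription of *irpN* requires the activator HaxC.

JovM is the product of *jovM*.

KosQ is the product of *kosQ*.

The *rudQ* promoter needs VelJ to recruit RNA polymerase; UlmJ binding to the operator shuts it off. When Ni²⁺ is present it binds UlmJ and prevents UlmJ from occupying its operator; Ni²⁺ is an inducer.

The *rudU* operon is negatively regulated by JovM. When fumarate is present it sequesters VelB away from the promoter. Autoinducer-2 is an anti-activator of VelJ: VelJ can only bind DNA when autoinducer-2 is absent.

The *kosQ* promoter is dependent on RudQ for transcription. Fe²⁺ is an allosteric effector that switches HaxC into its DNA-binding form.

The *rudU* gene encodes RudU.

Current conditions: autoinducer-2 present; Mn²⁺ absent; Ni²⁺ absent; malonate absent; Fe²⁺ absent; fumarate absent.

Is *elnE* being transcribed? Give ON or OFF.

Autoinducer-2 is present, so VelJ is inactive.
Ni²⁺ is absent, so UlmJ is active.
With repressor UlmJ bound, *rudQ* is not transcribed.
So RudQ is not produced.
Required activator RudQ is absent, so *kosQ* is not transcribed.
So KosQ is not produced.
Fumarate is absent, so VelB is active.
Fe²⁺ is absent, so HaxC is inactive.
Required activator HaxC is absent, so *irpN* is not transcribed.
So IrpN is not produced.
Malonate is absent, so GixS is inactive.
With no repressor bound, *jovM* is transcribed.
So JovM is produced and active.
With repressor JovM bound, *rudU* is not transcribed.
So RudU is not produced.
Activator VelB is present, so *elnE* is transcribed.

ON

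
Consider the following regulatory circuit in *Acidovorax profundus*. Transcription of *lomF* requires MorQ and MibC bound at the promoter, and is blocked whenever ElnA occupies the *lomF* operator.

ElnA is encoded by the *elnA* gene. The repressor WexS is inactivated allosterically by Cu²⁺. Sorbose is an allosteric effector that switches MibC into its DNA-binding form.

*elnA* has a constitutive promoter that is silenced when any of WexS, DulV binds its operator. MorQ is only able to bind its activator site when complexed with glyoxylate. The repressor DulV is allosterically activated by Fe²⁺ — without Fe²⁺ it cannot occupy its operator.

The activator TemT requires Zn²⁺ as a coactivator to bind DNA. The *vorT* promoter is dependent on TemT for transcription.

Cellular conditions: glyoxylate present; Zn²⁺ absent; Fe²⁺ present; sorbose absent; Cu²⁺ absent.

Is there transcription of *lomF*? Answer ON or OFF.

OFF

Glyoxylate is present, so MorQ is active.
Sorbose is absent, so MibC is inactive.
Cu²⁺ is absent, so WexS is active.
Fe²⁺ is present, so DulV is active.
With repressor WexS bound, *elnA* is not transcribed.
So ElnA is not produced.
Required activator MibC is absent, so *lomF* is not transcribed.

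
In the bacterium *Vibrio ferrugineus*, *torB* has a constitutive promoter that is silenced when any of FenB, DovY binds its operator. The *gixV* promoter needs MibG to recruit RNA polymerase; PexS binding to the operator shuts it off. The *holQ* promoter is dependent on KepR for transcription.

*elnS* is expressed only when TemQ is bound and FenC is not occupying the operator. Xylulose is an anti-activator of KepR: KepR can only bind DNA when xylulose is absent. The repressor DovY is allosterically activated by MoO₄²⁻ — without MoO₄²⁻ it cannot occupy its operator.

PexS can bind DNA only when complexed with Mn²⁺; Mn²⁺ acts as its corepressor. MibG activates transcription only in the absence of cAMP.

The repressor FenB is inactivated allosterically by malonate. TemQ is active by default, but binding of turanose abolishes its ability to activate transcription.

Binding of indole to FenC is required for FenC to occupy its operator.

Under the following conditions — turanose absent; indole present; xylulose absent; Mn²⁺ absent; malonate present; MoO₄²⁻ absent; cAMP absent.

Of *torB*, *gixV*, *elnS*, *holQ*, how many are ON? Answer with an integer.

Malonate is present, so FenB is inactive.
MoO₄²⁻ is absent, so DovY is inactive.
With no repressor bound, *torB* is transcribed.
→ *torB* is ON.
Mn²⁺ is absent, so PexS is inactive.
cAMP is absent, so MibG is active.
No repressor is bound and MibG is active, so *gixV* is transcribed.
→ *gixV* is ON.
Turanose is absent, so TemQ is active.
Indole is present, so FenC is active.
With repressor FenC bound, *elnS* is not transcribed.
→ *elnS* is OFF.
Xylulose is absent, so KepR is active.
No repressor is bound and KepR is active, so *holQ* is transcribed.
→ *holQ* is ON.
3 of the 4 genes are transcribed.

3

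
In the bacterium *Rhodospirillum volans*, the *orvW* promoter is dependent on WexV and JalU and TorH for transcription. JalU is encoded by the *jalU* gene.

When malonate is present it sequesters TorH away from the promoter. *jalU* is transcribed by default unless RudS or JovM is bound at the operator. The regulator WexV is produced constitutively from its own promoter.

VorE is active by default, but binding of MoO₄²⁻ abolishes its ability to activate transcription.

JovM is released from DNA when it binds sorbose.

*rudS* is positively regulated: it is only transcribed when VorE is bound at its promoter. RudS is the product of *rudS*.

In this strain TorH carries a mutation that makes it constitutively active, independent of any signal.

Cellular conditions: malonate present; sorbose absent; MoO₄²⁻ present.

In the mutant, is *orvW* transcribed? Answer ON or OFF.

WexV is produced constitutively and is active.
MoO₄²⁻ is present, so VorE is inactive.
Required activator VorE is absent, so *rudS* is not transcribed.
So RudS is not produced.
Sorbose is absent, so JovM is active.
With repressor JovM bound, *jalU* is not transcribed.
So JalU is not produced.
TorH is constitutively active in this strain.
Required activator JalU is absent, so *orvW* is not transcribed.

OFF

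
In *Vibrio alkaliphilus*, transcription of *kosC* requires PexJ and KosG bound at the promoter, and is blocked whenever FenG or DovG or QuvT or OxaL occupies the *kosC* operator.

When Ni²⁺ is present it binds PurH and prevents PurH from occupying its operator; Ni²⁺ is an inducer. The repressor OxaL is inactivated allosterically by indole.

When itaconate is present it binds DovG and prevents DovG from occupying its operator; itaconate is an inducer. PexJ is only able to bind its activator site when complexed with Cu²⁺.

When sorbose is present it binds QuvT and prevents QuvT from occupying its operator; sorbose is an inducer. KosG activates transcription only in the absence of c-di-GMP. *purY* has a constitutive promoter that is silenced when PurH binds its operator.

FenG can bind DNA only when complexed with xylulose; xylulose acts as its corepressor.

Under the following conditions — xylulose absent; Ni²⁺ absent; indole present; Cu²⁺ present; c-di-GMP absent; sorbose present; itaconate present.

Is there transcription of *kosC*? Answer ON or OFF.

Cu²⁺ is present, so PexJ is active.
Xylulose is absent, so FenG is inactive.
c-di-GMP is absent, so KosG is active.
Itaconate is present, so DovG is inactive.
Sorbose is present, so QuvT is inactive.
Indole is present, so OxaL is inactive.
No repressor is bound and PexJ and KosG are active, so *kosC* is transcribed.

ON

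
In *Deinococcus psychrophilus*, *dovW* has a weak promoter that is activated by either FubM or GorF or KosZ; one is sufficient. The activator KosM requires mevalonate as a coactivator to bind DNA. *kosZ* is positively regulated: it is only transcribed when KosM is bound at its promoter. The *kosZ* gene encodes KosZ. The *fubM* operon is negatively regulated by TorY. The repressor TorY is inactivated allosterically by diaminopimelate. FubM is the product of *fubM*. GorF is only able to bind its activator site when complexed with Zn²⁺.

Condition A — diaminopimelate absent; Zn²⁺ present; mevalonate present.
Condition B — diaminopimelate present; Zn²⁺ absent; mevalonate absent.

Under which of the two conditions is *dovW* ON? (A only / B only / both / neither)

Condition A:
Diaminopimelate is absent, so TorY is active.
With repressor TorY bound, *fubM* is not transcribed.
So FubM is not produced.
Zn²⁺ is present, so GorF is active.
Mevalonate is present, so KosM is active.
No repressor is bound and KosM is active, so *kosZ* is transcribed.
So KosZ is produced and active.
Activator GorF is present, so *dovW* is transcribed.
→ *dovW* is ON in A.
Condition B:
Diaminopimelate is present, so TorY is inactive.
With no repressor bound, *fubM* is transcribed.
So FubM is produced and active.
Zn²⁺ is absent, so GorF is inactive.
Mevalonate is absent, so KosM is inactive.
Required activator KosM is absent, so *kosZ* is not transcribed.
So KosZ is not produced.
Activator FubM is present, so *dovW* is transcribed.
→ *dovW* is ON in B.

both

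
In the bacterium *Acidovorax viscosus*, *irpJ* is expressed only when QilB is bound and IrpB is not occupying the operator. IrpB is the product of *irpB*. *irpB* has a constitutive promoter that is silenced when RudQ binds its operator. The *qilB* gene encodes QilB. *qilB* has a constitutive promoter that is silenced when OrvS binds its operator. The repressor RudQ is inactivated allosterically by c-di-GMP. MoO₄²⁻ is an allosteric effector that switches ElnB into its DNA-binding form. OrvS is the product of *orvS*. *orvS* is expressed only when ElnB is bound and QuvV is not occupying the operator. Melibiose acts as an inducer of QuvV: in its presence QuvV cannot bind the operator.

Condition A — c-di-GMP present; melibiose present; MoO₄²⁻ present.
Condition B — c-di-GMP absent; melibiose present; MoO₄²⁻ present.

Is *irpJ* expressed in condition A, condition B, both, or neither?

neither

Condition A:
c-di-GMP is present, so RudQ is inactive.
With no repressor bound, *irpB* is transcribed.
So IrpB is produced and active.
Melibiose is present, so QuvV is inactive.
MoO₄²⁻ is present, so ElnB is active.
No repressor is bound and ElnB is active, so *orvS* is transcribed.
So OrvS is produced and active.
With repressor OrvS bound, *qilB* is not transcribed.
So QilB is not produced.
With repressor IrpB bound, *irpJ* is not transcribed.
→ *irpJ* is OFF in A.
Condition B:
c-di-GMP is absent, so RudQ is active.
With repressor RudQ bound, *irpB* is not transcribed.
So IrpB is not produced.
Melibiose is present, so QuvV is inactive.
MoO₄²⁻ is present, so ElnB is active.
No repressor is bound and ElnB is active, so *orvS* is transcribed.
So OrvS is produced and active.
With repressor OrvS bound, *qilB* is not transcribed.
So QilB is not produced.
Required activator QilB is absent, so *irpJ* is not transcribed.
→ *irpJ* is OFF in B.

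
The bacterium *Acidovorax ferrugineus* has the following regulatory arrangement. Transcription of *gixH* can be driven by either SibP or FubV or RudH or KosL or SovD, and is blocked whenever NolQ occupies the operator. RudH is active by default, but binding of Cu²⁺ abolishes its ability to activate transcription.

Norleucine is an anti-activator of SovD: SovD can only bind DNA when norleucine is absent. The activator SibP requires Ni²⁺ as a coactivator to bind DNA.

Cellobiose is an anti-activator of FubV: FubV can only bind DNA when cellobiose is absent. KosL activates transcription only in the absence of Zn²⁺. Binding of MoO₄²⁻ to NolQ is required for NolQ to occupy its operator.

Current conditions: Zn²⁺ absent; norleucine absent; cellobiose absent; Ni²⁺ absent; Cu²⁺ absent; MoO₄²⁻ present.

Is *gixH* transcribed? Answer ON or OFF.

OFF

Ni²⁺ is absent, so SibP is inactive.
MoO₄²⁻ is present, so NolQ is active.
Cellobiose is absent, so FubV is active.
Cu²⁺ is absent, so RudH is active.
Zn²⁺ is absent, so KosL is active.
Norleucine is absent, so SovD is active.
With repressor NolQ bound, *gixH* is not transcribed.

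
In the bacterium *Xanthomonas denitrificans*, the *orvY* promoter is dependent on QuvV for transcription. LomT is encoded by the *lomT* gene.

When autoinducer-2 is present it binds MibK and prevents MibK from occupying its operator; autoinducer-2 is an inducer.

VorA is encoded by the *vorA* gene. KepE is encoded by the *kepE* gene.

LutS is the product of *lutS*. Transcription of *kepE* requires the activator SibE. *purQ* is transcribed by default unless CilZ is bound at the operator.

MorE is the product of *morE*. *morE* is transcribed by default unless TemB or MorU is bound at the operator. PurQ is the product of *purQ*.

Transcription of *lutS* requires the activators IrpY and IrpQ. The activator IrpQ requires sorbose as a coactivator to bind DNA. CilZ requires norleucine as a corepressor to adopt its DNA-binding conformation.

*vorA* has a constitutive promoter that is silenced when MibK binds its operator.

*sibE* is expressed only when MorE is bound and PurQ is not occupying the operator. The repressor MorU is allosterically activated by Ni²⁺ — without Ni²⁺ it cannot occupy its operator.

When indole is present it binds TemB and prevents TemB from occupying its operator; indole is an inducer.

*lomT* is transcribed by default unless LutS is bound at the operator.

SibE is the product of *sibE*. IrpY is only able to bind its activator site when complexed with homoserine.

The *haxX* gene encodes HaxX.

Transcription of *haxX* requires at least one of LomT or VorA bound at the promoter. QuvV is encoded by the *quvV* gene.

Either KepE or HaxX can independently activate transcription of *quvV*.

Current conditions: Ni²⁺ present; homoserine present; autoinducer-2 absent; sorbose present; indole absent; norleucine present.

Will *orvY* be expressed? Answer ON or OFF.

OFF

Indole is absent, so TemB is active.
Ni²⁺ is present, so MorU is active.
With repressor TemB bound, *morE* is not transcribed.
So MorE is not produced.
Norleucine is present, so CilZ is active.
With repressor CilZ bound, *purQ* is not transcribed.
So PurQ is not produced.
Required activator MorE is absent, so *sibE* is not transcribed.
So SibE is not produced.
Required activator SibE is absent, so *kepE* is not transcribed.
So KepE is not produced.
Homoserine is present, so IrpY is active.
Sorbose is present, so IrpQ is active.
No repressor is bound and IrpY and IrpQ are active, so *lutS* is transcribed.
So LutS is produced and active.
With repressor LutS bound, *lomT* is not transcribed.
So LomT is not produced.
Autoinducer-2 is absent, so MibK is active.
With repressor MibK bound, *vorA* is not transcribed.
So VorA is not produced.
No activator is available at the *haxX* promoter, so *haxX* is not transcribed.
So HaxX is not produced.
No activator is available at the *quvV* promoter, so *quvV* is not transcribed.
So QuvV is not produced.
Required activator QuvV is absent, so *orvY* is not transcribed.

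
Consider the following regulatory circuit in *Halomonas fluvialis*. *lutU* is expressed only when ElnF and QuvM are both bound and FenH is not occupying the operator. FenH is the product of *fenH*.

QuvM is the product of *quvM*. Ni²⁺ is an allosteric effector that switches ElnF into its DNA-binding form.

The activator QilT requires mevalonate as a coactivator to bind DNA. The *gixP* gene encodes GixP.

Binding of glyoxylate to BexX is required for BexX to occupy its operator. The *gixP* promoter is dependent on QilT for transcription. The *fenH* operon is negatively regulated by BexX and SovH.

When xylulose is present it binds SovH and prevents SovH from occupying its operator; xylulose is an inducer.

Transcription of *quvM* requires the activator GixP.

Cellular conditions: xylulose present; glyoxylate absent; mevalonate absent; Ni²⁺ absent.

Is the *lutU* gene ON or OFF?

OFF

Glyoxylate is absent, so BexX is inactive.
Xylulose is present, so SovH is inactive.
With no repressor bound, *fenH* is transcribed.
So FenH is produced and active.
Ni²⁺ is absent, so ElnF is inactive.
Mevalonate is absent, so QilT is inactive.
Required activator QilT is absent, so *gixP* is not transcribed.
So GixP is not produced.
Required activator GixP is absent, so *quvM* is not transcribed.
So QuvM is not produced.
With repressor FenH bound, *lutU* is not transcribed.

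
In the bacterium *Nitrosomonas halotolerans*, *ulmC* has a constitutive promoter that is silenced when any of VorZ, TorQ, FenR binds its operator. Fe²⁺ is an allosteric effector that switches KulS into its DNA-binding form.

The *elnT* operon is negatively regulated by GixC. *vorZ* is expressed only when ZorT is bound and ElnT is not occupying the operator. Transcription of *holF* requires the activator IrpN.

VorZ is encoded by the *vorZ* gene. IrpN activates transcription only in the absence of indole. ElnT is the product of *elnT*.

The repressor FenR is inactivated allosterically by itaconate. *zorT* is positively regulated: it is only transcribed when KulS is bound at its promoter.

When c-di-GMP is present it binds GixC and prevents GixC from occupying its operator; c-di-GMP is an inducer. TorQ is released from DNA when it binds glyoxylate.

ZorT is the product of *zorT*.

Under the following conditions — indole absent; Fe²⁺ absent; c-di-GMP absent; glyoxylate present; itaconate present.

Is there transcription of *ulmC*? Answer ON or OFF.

ON

c-di-GMP is absent, so GixC is active.
With repressor GixC bound, *elnT* is not transcribed.
So ElnT is not produced.
Fe²⁺ is absent, so KulS is inactive.
Required activator KulS is absent, so *zorT* is not transcribed.
So ZorT is not produced.
Required activator ZorT is absent, so *vorZ* is not transcribed.
So VorZ is not produced.
Glyoxylate is present, so TorQ is inactive.
Itaconate is present, so FenR is inactive.
With no repressor bound, *ulmC* is transcribed.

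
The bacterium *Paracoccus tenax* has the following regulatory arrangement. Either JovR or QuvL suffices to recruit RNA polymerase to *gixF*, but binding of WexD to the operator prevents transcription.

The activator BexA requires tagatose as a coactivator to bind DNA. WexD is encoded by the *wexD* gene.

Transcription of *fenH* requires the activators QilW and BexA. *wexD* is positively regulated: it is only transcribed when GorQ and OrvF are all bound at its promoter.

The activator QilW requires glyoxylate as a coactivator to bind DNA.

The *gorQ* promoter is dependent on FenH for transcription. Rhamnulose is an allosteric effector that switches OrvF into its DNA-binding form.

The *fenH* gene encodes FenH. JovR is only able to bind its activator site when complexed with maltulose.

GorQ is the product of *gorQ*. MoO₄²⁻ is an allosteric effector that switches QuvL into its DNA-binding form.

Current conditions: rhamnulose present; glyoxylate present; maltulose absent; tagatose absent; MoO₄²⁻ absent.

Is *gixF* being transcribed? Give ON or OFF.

OFF

Glyoxylate is present, so QilW is active.
Tagatose is absent, so BexA is inactive.
Required activator BexA is absent, so *fenH* is not transcribed.
So FenH is not produced.
Required activator FenH is absent, so *gorQ* is not transcribed.
So GorQ is not produced.
Rhamnulose is present, so OrvF is active.
Required activator GorQ is absent, so *wexD* is not transcribed.
So WexD is not produced.
Maltulose is absent, so JovR is inactive.
MoO₄²⁻ is absent, so QuvL is inactive.
No activator is available at the *gixF* promoter, so *gixF* is not transcribed.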